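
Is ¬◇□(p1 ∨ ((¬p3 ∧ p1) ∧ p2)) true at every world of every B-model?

Tableau for the negation ◇□(p1 ∨ ((¬p3 ∧ p1) ∧ p2)):
1. ◇□(p1 ∨ ((¬p3 ∧ p1) ∧ p2)), 0
2. □(p1 ∨ ((¬p3 ∧ p1) ∧ p2)), 1
3. p1 ∨ ((¬p3 ∧ p1) ∧ p2), 0
4. p1 ∨ ((¬p3 ∧ p1) ∧ p2), 1
5. (¬p3 ∧ p1) ∧ p2, 0
6. ¬p3 ∧ p1, 0
7. p2, 0
8. ¬p3, 0
9. p1, 0
10. (¬p3 ∧ p1) ∧ p2, 1
11. ¬p3 ∧ p1, 1
12. p2, 1
13. ¬p3, 1
14. p1, 1
Accessibility: 0R0, 0R1, 1R0, 1R1
The negation has an open branch (countermodel exists).

Invalid (countermodel exists)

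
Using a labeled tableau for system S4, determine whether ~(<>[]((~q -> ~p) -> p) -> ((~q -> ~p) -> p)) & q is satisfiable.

Satisfiable

1. ~(<>[]((~q -> ~p) -> p) -> ((~q -> ~p) -> p)) & q, 0
2. ~(<>[]((~q -> ~p) -> p) -> ((~q -> ~p) -> p)), 0
3. q, 0
4. <>[]((~q -> ~p) -> p), 0
5. ~((~q -> ~p) -> p), 0
6. ~q -> ~p, 0
7. ~p, 0
8. []((~q -> ~p) -> p), 1
9. (~q -> ~p) -> p, 1
10. p, 1
Accessibility: 0R0, 0R1, 1R1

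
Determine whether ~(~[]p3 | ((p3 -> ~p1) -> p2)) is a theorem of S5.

Tableau for the negation ~[]p3 | ((p3 -> ~p1) -> p2):
1. ~[]p3 | ((p3 -> ~p1) -> p2), u
2. (p3 -> ~p1) -> p2, u   [|-rule on 1 (branches; this branch)]
3. p2, u   [->-rule on 2 (branches; this branch)]
Accessibility: uRu
The negation has an open branch (countermodel exists).

Not valid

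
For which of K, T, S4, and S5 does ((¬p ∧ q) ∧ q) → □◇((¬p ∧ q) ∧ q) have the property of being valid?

S5-tableau for the negation ¬(((¬p ∧ q) ∧ q) → □◇((¬p ∧ q) ∧ q)):
1. ¬(((¬p ∧ q) ∧ q) → □◇((¬p ∧ q) ∧ q)), w0
2. (¬p ∧ q) ∧ q, w0
3. ¬□◇((¬p ∧ q) ∧ q), w0
4. ¬p ∧ q, w0
5. q, w0
6. ¬p, w0
7. ¬◇((¬p ∧ q) ∧ q), w1
8. ¬((¬p ∧ q) ∧ q), w0
9. ¬((¬p ∧ q) ∧ q), w1
10. ¬(¬p ∧ q), w0
11. ¬q, w1
12. ¬q, w0
Accessibility: w0Rw0, w0Rw1, w1Rw0, w1Rw1
Branch closes: q and ¬q both at w0.
Every branch closes (one shown): valid in S5.
S4-tableau for the negation ¬(((¬p ∧ q) ∧ q) → □◇((¬p ∧ q) ∧ q)):
1. ¬(((¬p ∧ q) ∧ q) → □◇((¬p ∧ q) ∧ q)), w0
2. (¬p ∧ q) ∧ q, w0
3. ¬□◇((¬p ∧ q) ∧ q), w0
4. ¬p ∧ q, w0
5. q, w0
6. ¬p, w0
7. ¬◇((¬p ∧ q) ∧ q), w1
8. ¬((¬p ∧ q) ∧ q), w1
9. ¬q, w1
Accessibility: w0Rw0, w0Rw1, w1Rw1
Complete open branch: countermodel on an S4-frame, so not valid in S4, nor in K, T (the same frame is also a K-frame and a T-frame).

S5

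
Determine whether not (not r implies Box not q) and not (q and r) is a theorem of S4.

Not valid

Tableau for the negation not (not (not r implies Box not q) and not (q and r)):
1. not (not (not r implies Box not q) and not (q and r)), u
2. q and r, u   [neg-and-rule on 1 (branches; this branch)]
3. q, u   [and-rule on 2]
4. r, u   [and-rule on 2]
Accessibility: uRu
The negation has an open branch (countermodel exists).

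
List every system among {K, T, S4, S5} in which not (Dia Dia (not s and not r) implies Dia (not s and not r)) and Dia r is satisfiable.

T-tableau for the formula:
1. not (Dia Dia (not s and not r) implies Dia (not s and not r)) and Dia r, 0
2. not (Dia Dia (not s and not r) implies Dia (not s and not r)), 0   [and-rule on 1]
3. Dia r, 0   [and-rule on 1]
4. Dia Dia (not s and not r), 0   [neg-implies-rule on 2]
5. not Dia (not s and not r), 0   [neg-implies-rule on 2]
6. not (not s and not r), 0   [neg-Dia-rule on 5 via 0R0]
7. r, 0   [neg-and-rule on 6 (branches; this branch)]
8. r, 1   [Dia-rule on 3: fresh world 1, 0R1]
9. not (not s and not r), 1   [neg-Dia-rule on 5 via 0R1]
10. Dia (not s and not r), 2   [Dia-rule on 4: fresh world 2, 0R2]
11. not (not s and not r), 2   [neg-Dia-rule on 5 via 0R2]
12. r, 2   [neg-and-rule on 11 (branches; this branch)]
13. not s and not r, 3   [Dia-rule on 10: fresh world 3, 2R3]
14. not s, 3   [and-rule on 13]
15. not r, 3   [and-rule on 13]
Accessibility: 0R0, 0R1, 0R2, 1R1, 2R2, 2R3, 3R3
Complete open branch: satisfiable in T, hence also in K (this T-model is also a K-model).
S4-tableau for the formula:
1. not (Dia Dia (not s and not r) implies Dia (not s and not r)) and Dia r, 0
2. not (Dia Dia (not s and not r) implies Dia (not s and not r)), 0   [and-rule on 1]
3. Dia r, 0   [and-rule on 1]
4. Dia Dia (not s and not r), 0   [neg-implies-rule on 2]
5. not Dia (not s and not r), 0   [neg-implies-rule on 2]
6. not (not s and not r), 0   [neg-Dia-rule on 5 via 0R0]
7. r, 0   [neg-and-rule on 6 (branches; this branch)]
8. r, 1   [Dia-rule on 3: fresh world 1, 0R1]
9. not (not s and not r), 1   [neg-Dia-rule on 5 via 0R1]
10. Dia (not s and not r), 2   [Dia-rule on 4: fresh world 2, 0R2]
11. not (not s and not r), 2   [neg-Dia-rule on 5 via 0R2]
12. r, 2   [neg-and-rule on 11 (branches; this branch)]
13. not s and not r, 3   [Dia-rule on 10: fresh world 3, 2R3]
14. not s, 3   [and-rule on 13]
15. not r, 3   [and-rule on 13]
16. not (not s and not r), 3   [neg-Dia-rule on 5 via 0R3]
17. r, 3   [neg-and-rule on 16 (branches; this branch)]
Accessibility: 0R0, 0R1, 0R2, 0R3, 1R1, 2R2, 2R3, 3R3
Branch closes: r and not r both at 3.
Every branch closes (one shown): unsatisfiable in S4, hence also in S5 (every S5-frame is an S4-frame).

K, T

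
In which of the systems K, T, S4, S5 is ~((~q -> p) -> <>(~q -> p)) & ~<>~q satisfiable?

K

T-tableau for the formula:
1. ~((~q -> p) -> <>(~q -> p)) & ~<>~q, w0
2. ~((~q -> p) -> <>(~q -> p)), w0
3. ~<>~q, w0
4. ~q -> p, w0
5. ~<>(~q -> p), w0
6. q, w0
7. ~(~q -> p), w0
8. ~q, w0
9. ~p, w0
Accessibility: w0Rw0
Branch closes: q and ~q both at w0.
Every branch closes (one shown): unsatisfiable in T, hence also in S4, S5 (every S4/S5-frame is a T-frame).
K-tableau for the formula:
1. ~((~q -> p) -> <>(~q -> p)) & ~<>~q, w0
2. ~((~q -> p) -> <>(~q -> p)), w0
3. ~<>~q, w0
4. ~q -> p, w0
5. ~<>(~q -> p), w0
6. p, w0
Complete open branch: satisfiable in K.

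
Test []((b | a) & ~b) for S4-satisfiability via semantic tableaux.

1. []((b | a) & ~b), 0
2. (b | a) & ~b, 0
3. b | a, 0
4. ~b, 0
5. a, 0
Accessibility: 0R0

Satisfiable (open branch found)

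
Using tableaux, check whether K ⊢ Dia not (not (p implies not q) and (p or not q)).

Tableau for the negation not Dia not (not (p implies not q) and (p or not q)):
1. not Dia not (not (p implies not q) and (p or not q)), w0
The negation has an open branch (countermodel exists).

Invalid (countermodel exists)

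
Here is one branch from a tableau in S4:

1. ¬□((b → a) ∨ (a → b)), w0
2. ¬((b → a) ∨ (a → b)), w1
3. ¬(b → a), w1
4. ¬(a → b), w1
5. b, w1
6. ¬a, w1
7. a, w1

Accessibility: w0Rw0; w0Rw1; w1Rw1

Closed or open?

Both a and ¬a appear at w1.

Yes, closed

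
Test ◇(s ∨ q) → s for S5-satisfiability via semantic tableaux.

1. ◇(s ∨ q) → s, u
2. s, u   [→-rule on 1 (branches; this branch)]
Accessibility: uRu

Satisfiable (open branch found)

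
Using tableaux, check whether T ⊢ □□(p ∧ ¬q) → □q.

No, not valid

Tableau for the negation ¬(□□(p ∧ ¬q) → □q):
1. ¬(□□(p ∧ ¬q) → □q), w0
2. □□(p ∧ ¬q), w0   [¬→-rule on 1]
3. ¬□q, w0   [¬→-rule on 1]
4. □(p ∧ ¬q), w0   [□-rule on 2 via w0Rw0]
5. p ∧ ¬q, w0   [□-rule on 4 via w0Rw0]
6. p, w0   [∧-rule on 5]
7. ¬q, w0   [∧-rule on 5]
8. ¬q, w1   [¬□-rule on 3: fresh world w1, w0Rw1]
9. □(p ∧ ¬q), w1   [□-rule on 2 via w0Rw1]
10. p ∧ ¬q, w1   [□-rule on 4 via w0Rw1]
11. p, w1   [∧-rule on 10]
Accessibility: w0Rw0, w0Rw1, w1Rw1
The negation has an open branch (countermodel exists).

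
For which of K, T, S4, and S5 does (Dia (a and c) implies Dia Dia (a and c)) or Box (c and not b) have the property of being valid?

T, S4, S5

K-tableau for the negation not ((Dia (a and c) implies Dia Dia (a and c)) or Box (c and not b)):
1. not ((Dia (a and c) implies Dia Dia (a and c)) or Box (c and not b)), u
2. not (Dia (a and c) implies Dia Dia (a and c)), u
3. not Box (c and not b), u
4. Dia (a and c), u
5. not Dia Dia (a and c), u
6. not (c and not b), v
7. not Dia (a and c), v
8. b, v
9. a and c, w
10. a, w
11. c, w
12. not Dia (a and c), w
Accessibility: uRv, uRw
Complete open branch: countermodel on a K-frame, so not valid in K.
T-tableau for the negation not ((Dia (a and c) implies Dia Dia (a and c)) or Box (c and not b)):
1. not ((Dia (a and c) implies Dia Dia (a and c)) or Box (c and not b)), u
2. not (Dia (a and c) implies Dia Dia (a and c)), u
3. not Box (c and not b), u
4. Dia (a and c), u
5. not Dia Dia (a and c), u
6. not Dia (a and c), u
7. not (a and c), u
8. not c, u
9. not (c and not b), v
10. not Dia (a and c), v
11. not (a and c), v
12. b, v
13. not c, v
14. a and c, w
15. a, w
16. c, w
17. not Dia (a and c), w
18. not (a and c), w
19. not c, w
Accessibility: uRu, uRv, uRw, vRv, wRw
Branch closes: c and not c both at w.
Every branch closes (one shown): valid in T, hence also in S4, S5 (every theorem of T is a theorem of S4 and S5).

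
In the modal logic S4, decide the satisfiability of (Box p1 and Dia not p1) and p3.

1. (Box p1 and Dia not p1) and p3, 0
2. Box p1 and Dia not p1, 0   [and-rule on 1]
3. p3, 0   [and-rule on 1]
4. Box p1, 0   [and-rule on 2]
5. Dia not p1, 0   [and-rule on 2]
6. p1, 0   [Box-rule on 4 via 0R0]
7. not p1, 1   [Dia-rule on 5: fresh world 1, 0R1]
8. p1, 1   [Box-rule on 4 via 0R1]
Accessibility: 0R0, 0R1, 1R1
Branch closes: p1 and not p1 both at 1.
(One branch shown.) All branches close.

Unsatisfiable (every branch closes)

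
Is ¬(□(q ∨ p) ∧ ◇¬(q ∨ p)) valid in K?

Tableau for the negation □(q ∨ p) ∧ ◇¬(q ∨ p):
1. □(q ∨ p) ∧ ◇¬(q ∨ p), 0
2. □(q ∨ p), 0   [∧-rule on 1]
3. ◇¬(q ∨ p), 0   [∧-rule on 1]
4. ¬(q ∨ p), 1   [◇-rule on 3: fresh world 1, 0R1]
5. ¬q, 1   [¬∨-rule on 4]
6. ¬p, 1   [¬∨-rule on 4]
7. q ∨ p, 1   [□-rule on 2 via 0R1]
8. p, 1   [∨-rule on 7 (branches; this branch)]
Accessibility: 0R1
Branch closes: p and ¬p both at 1.
Every branch of the negation's tableau closes; the branch above is one of them.

Valid in K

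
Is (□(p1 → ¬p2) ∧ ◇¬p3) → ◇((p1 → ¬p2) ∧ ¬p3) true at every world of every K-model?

Tableau for the negation ¬((□(p1 → ¬p2) ∧ ◇¬p3) → ◇((p1 → ¬p2) ∧ ¬p3)):
1. ¬((□(p1 → ¬p2) ∧ ◇¬p3) → ◇((p1 → ¬p2) ∧ ¬p3)), w0
2. □(p1 → ¬p2) ∧ ◇¬p3, w0
3. ¬◇((p1 → ¬p2) ∧ ¬p3), w0
4. □(p1 → ¬p2), w0
5. ◇¬p3, w0
6. ¬p3, w1
7. ¬((p1 → ¬p2) ∧ ¬p3), w1
8. p1 → ¬p2, w1
9. ¬(p1 → ¬p2), w1
10. p1, w1
11. p2, w1
12. ¬p2, w1
Accessibility: w0Rw1
Branch closes: p2 and ¬p2 both at w1.
Every branch of the negation's tableau closes; the branch above is one of them.

Valid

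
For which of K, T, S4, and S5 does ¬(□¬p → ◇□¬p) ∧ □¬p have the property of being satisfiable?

K

T-tableau for the formula:
1. ¬(□¬p → ◇□¬p) ∧ □¬p, w0
2. ¬(□¬p → ◇□¬p), w0   [∧-rule on 1]
3. □¬p, w0   [∧-rule on 1]
4. ¬◇□¬p, w0   [¬→-rule on 2]
5. ¬p, w0   [□-rule on 3 via w0Rw0]
6. ¬□¬p, w0   [¬◇-rule on 4 via w0Rw0]
7. p, w1   [¬□-rule on 6: fresh world w1, w0Rw1]
8. ¬p, w1   [□-rule on 3 via w0Rw1]
Accessibility: w0Rw0, w0Rw1, w1Rw1
Branch closes: p and ¬p both at w1.
Every branch closes (one shown): unsatisfiable in T, hence also in S4, S5 (every S4/S5-frame is a T-frame).
K-tableau for the formula:
1. ¬(□¬p → ◇□¬p) ∧ □¬p, w0
2. ¬(□¬p → ◇□¬p), w0   [∧-rule on 1]
3. □¬p, w0   [∧-rule on 1]
4. ¬◇□¬p, w0   [¬→-rule on 2]
Complete open branch: satisfiable in K.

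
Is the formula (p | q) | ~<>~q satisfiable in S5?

1. (p | q) | ~<>~q, u
2. ~<>~q, u   [|-rule on 1 (branches; this branch)]
3. q, u   [~<>-rule on 2 via uRu]
Accessibility: uRu

Satisfiable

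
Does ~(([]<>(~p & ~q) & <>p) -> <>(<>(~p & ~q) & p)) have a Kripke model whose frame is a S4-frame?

1. ~(([]<>(~p & ~q) & <>p) -> <>(<>(~p & ~q) & p)), w0
2. []<>(~p & ~q) & <>p, w0
3. ~<>(<>(~p & ~q) & p), w0
4. []<>(~p & ~q), w0
5. <>p, w0
6. ~(<>(~p & ~q) & p), w0
7. <>(~p & ~q), w0
8. ~p, w0
9. p, w1
10. ~(<>(~p & ~q) & p), w1
11. <>(~p & ~q), w1
12. ~<>(~p & ~q), w1
13. ~(~p & ~q), w1
14. q, w1
15. ~p & ~q, w2
16. ~p, w2
17. ~q, w2
18. ~(<>(~p & ~q) & p), w2
19. <>(~p & ~q), w2
20. ~p & ~q, w3
21. ~p, w3
22. ~q, w3
23. ~(<>(~p & ~q) & p), w3
24. <>(~p & ~q), w3
25. ~(~p & ~q), w3
26. q, w3
Accessibility: w0Rw0, w0Rw1, w0Rw2, w0Rw3, w1Rw1, w1Rw3, w2Rw2, w3Rw3
Branch closes: q and ~q both at w3.
Every branch closes; the branch above is one of them.

Unsatisfiable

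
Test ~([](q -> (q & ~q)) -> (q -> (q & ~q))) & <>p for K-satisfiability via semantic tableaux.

1. ~([](q -> (q & ~q)) -> (q -> (q & ~q))) & <>p, u
2. ~([](q -> (q & ~q)) -> (q -> (q & ~q))), u
3. <>p, u
4. [](q -> (q & ~q)), u
5. ~(q -> (q & ~q)), u
6. q, u
7. ~(q & ~q), u
8. p, v
9. q -> (q & ~q), v
10. ~q, v
Accessibility: uRv

Satisfiable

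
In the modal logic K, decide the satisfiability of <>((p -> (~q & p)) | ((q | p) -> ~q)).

1. <>((p -> (~q & p)) | ((q | p) -> ~q)), w0
2. (p -> (~q & p)) | ((q | p) -> ~q), w1   [<>-rule on 1: fresh world w1, w0Rw1]
3. (q | p) -> ~q, w1   [|-rule on 2 (branches; this branch)]
4. ~q, w1   [->-rule on 3 (branches; this branch)]
Accessibility: w0Rw1

Satisfiable (open branch found)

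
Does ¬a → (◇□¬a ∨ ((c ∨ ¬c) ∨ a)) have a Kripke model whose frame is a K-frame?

1. ¬a → (◇□¬a ∨ ((c ∨ ¬c) ∨ a)), w0
2. ◇□¬a ∨ ((c ∨ ¬c) ∨ a), w0
3. (c ∨ ¬c) ∨ a, w0
4. a, w0

Satisfiable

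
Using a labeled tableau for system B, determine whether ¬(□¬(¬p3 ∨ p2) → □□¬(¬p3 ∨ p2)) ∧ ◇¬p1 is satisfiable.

1. ¬(□¬(¬p3 ∨ p2) → □□¬(¬p3 ∨ p2)) ∧ ◇¬p1, w0
2. ¬(□¬(¬p3 ∨ p2) → □□¬(¬p3 ∨ p2)), w0
3. ◇¬p1, w0
4. □¬(¬p3 ∨ p2), w0
5. ¬□□¬(¬p3 ∨ p2), w0
6. ¬(¬p3 ∨ p2), w0
7. p3, w0
8. ¬p2, w0
9. ¬p1, w1
10. ¬(¬p3 ∨ p2), w1
11. p3, w1
12. ¬p2, w1
13. ¬□¬(¬p3 ∨ p2), w2
14. ¬(¬p3 ∨ p2), w2
15. p3, w2
16. ¬p2, w2
17. ¬p3 ∨ p2, w3
18. p2, w3
Accessibility: w0Rw0, w0Rw1, w0Rw2, w1Rw0, w1Rw1, w2Rw0, w2Rw2, w2Rw3, w3Rw2, w3Rw3

Satisfiable (open branch found)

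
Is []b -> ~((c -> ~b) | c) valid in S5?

Tableau for the negation ~([]b -> ~((c -> ~b) | c)):
1. ~([]b -> ~((c -> ~b) | c)), u
2. []b, u
3. (c -> ~b) | c, u
4. b, u
5. c, u
Accessibility: uRu
The negation has an open branch (countermodel exists).

Not valid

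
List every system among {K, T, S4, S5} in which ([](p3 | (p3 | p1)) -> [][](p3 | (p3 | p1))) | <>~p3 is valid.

S4-tableau for the negation ~(([](p3 | (p3 | p1)) -> [][](p3 | (p3 | p1))) | <>~p3):
1. ~(([](p3 | (p3 | p1)) -> [][](p3 | (p3 | p1))) | <>~p3), 0
2. ~([](p3 | (p3 | p1)) -> [][](p3 | (p3 | p1))), 0
3. ~<>~p3, 0
4. [](p3 | (p3 | p1)), 0
5. ~[][](p3 | (p3 | p1)), 0
6. p3, 0
7. p3 | (p3 | p1), 0
8. p3 | p1, 0
9. p1, 0
10. ~[](p3 | (p3 | p1)), 1
11. p3, 1
12. p3 | (p3 | p1), 1
13. p3 | p1, 1
14. p1, 1
15. ~(p3 | (p3 | p1)), 2
16. ~p3, 2
17. ~(p3 | p1), 2
18. ~p1, 2
19. p3, 2
Accessibility: 0R0, 0R1, 0R2, 1R1, 1R2, 2R2
Branch closes: p3 and ~p3 both at 2.
Every branch closes (one shown): valid in S4, hence also in S5 (every theorem of S4 is a theorem of S5).
T-tableau for the negation ~(([](p3 | (p3 | p1)) -> [][](p3 | (p3 | p1))) | <>~p3):
1. ~(([](p3 | (p3 | p1)) -> [][](p3 | (p3 | p1))) | <>~p3), 0
2. ~([](p3 | (p3 | p1)) -> [][](p3 | (p3 | p1))), 0
3. ~<>~p3, 0
4. [](p3 | (p3 | p1)), 0
5. ~[][](p3 | (p3 | p1)), 0
6. p3, 0
7. p3 | (p3 | p1), 0
8. p3 | p1, 0
9. p1, 0
10. ~[](p3 | (p3 | p1)), 1
11. p3, 1
12. p3 | (p3 | p1), 1
13. p3 | p1, 1
14. p1, 1
15. ~(p3 | (p3 | p1)), 2
16. ~p3, 2
17. ~(p3 | p1), 2
18. ~p1, 2
Accessibility: 0R0, 0R1, 1R1, 1R2, 2R2
Complete open branch: countermodel on a T-frame, so not valid in T, nor in K (the same frame is also a K-frame).

S4, S5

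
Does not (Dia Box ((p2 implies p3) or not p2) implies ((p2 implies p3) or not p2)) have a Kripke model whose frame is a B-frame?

1. not (Dia Box ((p2 implies p3) or not p2) implies ((p2 implies p3) or not p2)), w0
2. Dia Box ((p2 implies p3) or not p2), w0
3. not ((p2 implies p3) or not p2), w0
4. not (p2 implies p3), w0
5. p2, w0
6. not p3, w0
7. Box ((p2 implies p3) or not p2), w1
8. (p2 implies p3) or not p2, w0
9. (p2 implies p3) or not p2, w1
10. p2 implies p3, w0
11. not p2, w1
12. p3, w0
Accessibility: w0Rw0, w0Rw1, w1Rw0, w1Rw1
Branch closes: p3 and not p3 both at w0.
All branches of the tableau close; one closing branch shown above.

Unsatisfiable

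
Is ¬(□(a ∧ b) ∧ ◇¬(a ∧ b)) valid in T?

Valid in T

Tableau for the negation □(a ∧ b) ∧ ◇¬(a ∧ b):
1. □(a ∧ b) ∧ ◇¬(a ∧ b), u
2. □(a ∧ b), u
3. ◇¬(a ∧ b), u
4. a ∧ b, u
5. a, u
6. b, u
7. ¬(a ∧ b), v
8. a ∧ b, v
9. a, v
10. b, v
11. ¬b, v
Accessibility: uRu, uRv, vRv
Branch closes: b and ¬b both at v.
Every branch of the negation's tableau closes; the branch above is one of them.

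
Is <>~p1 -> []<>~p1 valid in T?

Tableau for the negation ~(<>~p1 -> []<>~p1):
1. ~(<>~p1 -> []<>~p1), 0
2. <>~p1, 0
3. ~[]<>~p1, 0
4. ~p1, 1
5. ~<>~p1, 2
6. p1, 2
Accessibility: 0R0, 0R1, 0R2, 1R1, 2R2
The negation has an open branch (countermodel exists).

Invalid (countermodel exists)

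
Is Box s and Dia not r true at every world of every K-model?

Invalid (countermodel exists)

Tableau for the negation not (Box s and Dia not r):
1. not (Box s and Dia not r), w0
2. not Dia not r, w0
The negation has an open branch (countermodel exists).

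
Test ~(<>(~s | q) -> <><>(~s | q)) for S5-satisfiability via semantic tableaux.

No, unsatisfiable

1. ~(<>(~s | q) -> <><>(~s | q)), w0
2. <>(~s | q), w0
3. ~<><>(~s | q), w0
4. ~<>(~s | q), w0
5. ~(~s | q), w0
6. s, w0
7. ~q, w0
8. ~s | q, w1
9. ~<>(~s | q), w1
10. ~(~s | q), w1
11. s, w1
12. ~q, w1
13. q, w1
Accessibility: w0Rw0, w0Rw1, w1Rw0, w1Rw1
Branch closes: q and ~q both at w1.
(One branch shown.) All branches close.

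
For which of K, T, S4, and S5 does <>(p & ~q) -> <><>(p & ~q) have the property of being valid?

T-tableau for the negation ~(<>(p & ~q) -> <><>(p & ~q)):
1. ~(<>(p & ~q) -> <><>(p & ~q)), w0
2. <>(p & ~q), w0
3. ~<><>(p & ~q), w0
4. ~<>(p & ~q), w0
5. ~(p & ~q), w0
6. q, w0
7. p & ~q, w1
8. p, w1
9. ~q, w1
10. ~<>(p & ~q), w1
11. ~(p & ~q), w1
12. q, w1
Accessibility: w0Rw0, w0Rw1, w1Rw1
Branch closes: q and ~q both at w1.
Every branch closes (one shown): valid in T, hence also in S4, S5 (every theorem of T is a theorem of S4 and S5).
K-tableau for the negation ~(<>(p & ~q) -> <><>(p & ~q)):
1. ~(<>(p & ~q) -> <><>(p & ~q)), w0
2. <>(p & ~q), w0
3. ~<><>(p & ~q), w0
4. p & ~q, w1
5. p, w1
6. ~q, w1
7. ~<>(p & ~q), w1
Accessibility: w0Rw1
Complete open branch: countermodel on a K-frame, so not valid in K.

T, S4, S5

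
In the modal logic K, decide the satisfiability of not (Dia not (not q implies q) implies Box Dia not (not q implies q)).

Satisfiable (open branch found)

1. not (Dia not (not q implies q) implies Box Dia not (not q implies q)), u
2. Dia not (not q implies q), u
3. not Box Dia not (not q implies q), u
4. not (not q implies q), v
5. not q, v
6. not Dia not (not q implies q), w
Accessibility: uRv, uRw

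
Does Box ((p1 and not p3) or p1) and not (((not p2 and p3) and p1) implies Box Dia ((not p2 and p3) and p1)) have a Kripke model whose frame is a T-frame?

1. Box ((p1 and not p3) or p1) and not (((not p2 and p3) and p1) implies Box Dia ((not p2 and p3) and p1)), 0
2. Box ((p1 and not p3) or p1), 0   [and-rule on 1]
3. not (((not p2 and p3) and p1) implies Box Dia ((not p2 and p3) and p1)), 0   [and-rule on 1]
4. (not p2 and p3) and p1, 0   [neg-implies-rule on 3]
5. not Box Dia ((not p2 and p3) and p1), 0   [neg-implies-rule on 3]
6. not p2 and p3, 0   [and-rule on 4]
7. p1, 0   [and-rule on 4]
8. not p2, 0   [and-rule on 6]
9. p3, 0   [and-rule on 6]
10. (p1 and not p3) or p1, 0   [Box-rule on 2 via 0R0]
11. not Dia ((not p2 and p3) and p1), 1   [neg-Box-rule on 5: fresh world 1, 0R1]
12. (p1 and not p3) or p1, 1   [Box-rule on 2 via 0R1]
13. not ((not p2 and p3) and p1), 1   [neg-Dia-rule on 11 via 1R1]
14. p1, 1   [or-rule on 12 (branches; this branch)]
15. not (not p2 and p3), 1   [neg-and-rule on 13 (branches; this branch)]
16. not p3, 1   [neg-and-rule on 15 (branches; this branch)]
Accessibility: 0R0, 0R1, 1R1

Satisfiable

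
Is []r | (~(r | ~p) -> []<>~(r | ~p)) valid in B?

Valid in B

Tableau for the negation ~([]r | (~(r | ~p) -> []<>~(r | ~p))):
1. ~([]r | (~(r | ~p) -> []<>~(r | ~p))), w0
2. ~[]r, w0
3. ~(~(r | ~p) -> []<>~(r | ~p)), w0
4. ~(r | ~p), w0
5. ~[]<>~(r | ~p), w0
6. ~r, w0
7. p, w0
8. ~r, w1
9. ~<>~(r | ~p), w2
10. r | ~p, w0
11. r | ~p, w2
12. ~p, w0
Accessibility: w0Rw0, w0Rw1, w0Rw2, w1Rw0, w1Rw1, w2Rw0, w2Rw2
Branch closes: p and ~p both at w0.
Every branch of the negation's tableau closes; the branch above is one of them.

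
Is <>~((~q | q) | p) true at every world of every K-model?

Tableau for the negation ~<>~((~q | q) | p):
1. ~<>~((~q | q) | p), u
The negation has an open branch (countermodel exists).

Invalid (countermodel exists)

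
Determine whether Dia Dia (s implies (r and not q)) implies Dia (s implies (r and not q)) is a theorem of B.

Invalid (countermodel exists)

Tableau for the negation not (Dia Dia (s implies (r and not q)) implies Dia (s implies (r and not q))):
1. not (Dia Dia (s implies (r and not q)) implies Dia (s implies (r and not q))), 0
2. Dia Dia (s implies (r and not q)), 0   [neg-implies-rule on 1]
3. not Dia (s implies (r and not q)), 0   [neg-implies-rule on 1]
4. not (s implies (r and not q)), 0   [neg-Dia-rule on 3 via 0R0]
5. s, 0   [neg-implies-rule on 4]
6. not (r and not q), 0   [neg-implies-rule on 4]
7. q, 0   [neg-and-rule on 6 (branches; this branch)]
8. Dia (s implies (r and not q)), 1   [Dia-rule on 2: fresh world 1, 0R1]
9. not (s implies (r and not q)), 1   [neg-Dia-rule on 3 via 0R1]
10. s, 1   [neg-implies-rule on 9]
11. not (r and not q), 1   [neg-implies-rule on 9]
12. q, 1   [neg-and-rule on 11 (branches; this branch)]
13. s implies (r and not q), 2   [Dia-rule on 8: fresh world 2, 1R2]
14. r and not q, 2   [implies-rule on 13 (branches; this branch)]
15. r, 2   [and-rule on 14]
16. not q, 2   [and-rule on 14]
Accessibility: 0R0, 0R1, 1R0, 1R1, 1R2, 2R1, 2R2
The negation has an open branch (countermodel exists).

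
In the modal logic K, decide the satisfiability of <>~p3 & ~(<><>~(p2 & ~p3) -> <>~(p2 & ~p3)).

1. <>~p3 & ~(<><>~(p2 & ~p3) -> <>~(p2 & ~p3)), w0
2. <>~p3, w0
3. ~(<><>~(p2 & ~p3) -> <>~(p2 & ~p3)), w0
4. <><>~(p2 & ~p3), w0
5. ~<>~(p2 & ~p3), w0
6. ~p3, w1
7. p2 & ~p3, w1
8. p2, w1
9. <>~(p2 & ~p3), w2
10. p2 & ~p3, w2
11. p2, w2
12. ~p3, w2
13. ~(p2 & ~p3), w3
14. p3, w3
Accessibility: w0Rw1, w0Rw2, w2Rw3

Satisfiable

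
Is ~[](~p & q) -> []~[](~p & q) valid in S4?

Tableau for the negation ~(~[](~p & q) -> []~[](~p & q)):
1. ~(~[](~p & q) -> []~[](~p & q)), 0
2. ~[](~p & q), 0
3. ~[]~[](~p & q), 0
4. ~(~p & q), 1
5. ~q, 1
6. [](~p & q), 2
7. ~p & q, 2
8. ~p, 2
9. q, 2
Accessibility: 0R0, 0R1, 0R2, 1R1, 2R2
The negation has an open branch (countermodel exists).

Invalid (countermodel exists)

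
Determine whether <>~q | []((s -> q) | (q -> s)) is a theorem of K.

Tableau for the negation ~(<>~q | []((s -> q) | (q -> s))):
1. ~(<>~q | []((s -> q) | (q -> s))), 0
2. ~<>~q, 0
3. ~[]((s -> q) | (q -> s)), 0
4. ~((s -> q) | (q -> s)), 1
5. ~(s -> q), 1
6. ~(q -> s), 1
7. s, 1
8. ~q, 1
9. q, 1
10. ~s, 1
Accessibility: 0R1
Branch closes: q and ~q both at 1.
All branches of the negation close; one closing branch shown above.

Yes, valid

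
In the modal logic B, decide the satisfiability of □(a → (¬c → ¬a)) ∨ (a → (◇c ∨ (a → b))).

Yes, satisfiable

1. □(a → (¬c → ¬a)) ∨ (a → (◇c ∨ (a → b))), 0
2. a → (◇c ∨ (a → b)), 0   [∨-rule on 1 (branches; this branch)]
3. ◇c ∨ (a → b), 0   [→-rule on 2 (branches; this branch)]
4. a → b, 0   [∨-rule on 3 (branches; this branch)]
5. b, 0   [→-rule on 4 (branches; this branch)]
Accessibility: 0R0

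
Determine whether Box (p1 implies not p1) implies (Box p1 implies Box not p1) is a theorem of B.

Tableau for the negation not (Box (p1 implies not p1) implies (Box p1 implies Box not p1)):
1. not (Box (p1 implies not p1) implies (Box p1 implies Box not p1)), u
2. Box (p1 implies not p1), u
3. not (Box p1 implies Box not p1), u
4. Box p1, u
5. not Box not p1, u
6. p1 implies not p1, u
7. p1, u
8. not p1, u
Accessibility: uRu
Branch closes: p1 and not p1 both at u.
All branches of the negation close; one closing branch shown above.

Valid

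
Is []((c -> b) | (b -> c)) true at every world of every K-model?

Valid in K

Tableau for the negation ~[]((c -> b) | (b -> c)):
1. ~[]((c -> b) | (b -> c)), u
2. ~((c -> b) | (b -> c)), v   [~[]-rule on 1: fresh world v, uRv]
3. ~(c -> b), v   [~|-rule on 2]
4. ~(b -> c), v   [~|-rule on 2]
5. c, v   [~->-rule on 3]
6. ~b, v   [~->-rule on 3]
7. b, v   [~->-rule on 4]
8. ~c, v   [~->-rule on 4]
Accessibility: uRv
Branch closes: b and ~b both at v.
Every branch of the negation's tableau closes; the branch above is one of them.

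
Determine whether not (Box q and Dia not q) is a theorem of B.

Valid

Tableau for the negation Box q and Dia not q:
1. Box q and Dia not q, w0
2. Box q, w0   [and-rule on 1]
3. Dia not q, w0   [and-rule on 1]
4. q, w0   [Box-rule on 2 via w0Rw0]
5. not q, w1   [Dia-rule on 3: fresh world w1, w0Rw1]
6. q, w1   [Box-rule on 2 via w0Rw1]
Accessibility: w0Rw0, w0Rw1, w1Rw0, w1Rw1
Branch closes: q and not q both at w1.
All branches of the negation close; one closing branch shown above.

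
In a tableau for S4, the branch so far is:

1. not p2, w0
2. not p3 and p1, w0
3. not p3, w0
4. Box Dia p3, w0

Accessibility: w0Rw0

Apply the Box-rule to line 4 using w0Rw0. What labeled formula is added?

Dia p3, w0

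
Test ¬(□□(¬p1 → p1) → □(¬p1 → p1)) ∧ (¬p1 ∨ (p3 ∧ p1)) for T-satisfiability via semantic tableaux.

Unsatisfiable (every branch closes)

1. ¬(□□(¬p1 → p1) → □(¬p1 → p1)) ∧ (¬p1 ∨ (p3 ∧ p1)), u
2. ¬(□□(¬p1 → p1) → □(¬p1 → p1)), u
3. ¬p1 ∨ (p3 ∧ p1), u
4. □□(¬p1 → p1), u
5. ¬□(¬p1 → p1), u
6. □(¬p1 → p1), u
7. ¬p1 → p1, u
8. p3 ∧ p1, u
9. p3, u
10. p1, u
11. ¬(¬p1 → p1), v
12. ¬p1, v
13. □(¬p1 → p1), v
14. ¬p1 → p1, v
15. p1, v
Accessibility: uRu, uRv, vRv
Branch closes: p1 and ¬p1 both at v.
Every branch closes; the branch above is one of them.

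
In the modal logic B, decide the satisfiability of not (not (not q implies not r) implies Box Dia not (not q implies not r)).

1. not (not (not q implies not r) implies Box Dia not (not q implies not r)), 0
2. not (not q implies not r), 0
3. not Box Dia not (not q implies not r), 0
4. not q, 0
5. r, 0
6. not Dia not (not q implies not r), 1
7. not q implies not r, 0
8. not q implies not r, 1
9. not r, 0
Accessibility: 0R0, 0R1, 1R0, 1R1
Branch closes: r and not r both at 0.
(One branch shown.) All branches close.

No, unsatisfiable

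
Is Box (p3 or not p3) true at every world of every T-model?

Tableau for the negation not Box (p3 or not p3):
1. not Box (p3 or not p3), u
2. not (p3 or not p3), v
3. not p3, v
4. p3, v
Accessibility: uRu, uRv, vRv
Branch closes: p3 and not p3 both at v.
Every branch of the negation's tableau closes; the branch above is one of them.

Valid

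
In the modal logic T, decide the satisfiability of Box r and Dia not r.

1. Box r and Dia not r, 0
2. Box r, 0
3. Dia not r, 0
4. r, 0
5. not r, 1
6. r, 1
Accessibility: 0R0, 0R1, 1R1
Branch closes: r and not r both at 1.
(One branch shown.) All branches close.

No, unsatisfiable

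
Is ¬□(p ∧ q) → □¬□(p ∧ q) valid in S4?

Invalid (countermodel exists)

Tableau for the negation ¬(¬□(p ∧ q) → □¬□(p ∧ q)):
1. ¬(¬□(p ∧ q) → □¬□(p ∧ q)), 0
2. ¬□(p ∧ q), 0   [¬→-rule on 1]
3. ¬□¬□(p ∧ q), 0   [¬→-rule on 1]
4. ¬(p ∧ q), 1   [¬□-rule on 2: fresh world 1, 0R1]
5. ¬q, 1   [¬∧-rule on 4 (branches; this branch)]
6. □(p ∧ q), 2   [¬□-rule on 3: fresh world 2, 0R2]
7. p ∧ q, 2   [□-rule on 6 via 2R2]
8. p, 2   [∧-rule on 7]
9. q, 2   [∧-rule on 7]
Accessibility: 0R0, 0R1, 0R2, 1R1, 2R2
The negation has an open branch (countermodel exists).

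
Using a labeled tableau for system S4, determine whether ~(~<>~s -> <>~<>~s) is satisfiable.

1. ~(~<>~s -> <>~<>~s), 0
2. ~<>~s, 0
3. ~<>~<>~s, 0
4. s, 0
5. <>~s, 0
6. ~s, 1
7. s, 1
Accessibility: 0R0, 0R1, 1R1
Branch closes: s and ~s both at 1.
Every branch closes; the branch above is one of them.

No, unsatisfiable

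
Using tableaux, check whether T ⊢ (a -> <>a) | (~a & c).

Tableau for the negation ~((a -> <>a) | (~a & c)):
1. ~((a -> <>a) | (~a & c)), u
2. ~(a -> <>a), u
3. ~(~a & c), u
4. a, u
5. ~<>a, u
6. ~a, u
Accessibility: uRu
Branch closes: a and ~a both at u.
Every branch of the negation's tableau closes; the branch above is one of them.

Valid in T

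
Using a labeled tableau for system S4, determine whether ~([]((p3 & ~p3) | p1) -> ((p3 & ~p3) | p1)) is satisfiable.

Unsatisfiable

1. ~([]((p3 & ~p3) | p1) -> ((p3 & ~p3) | p1)), w0
2. []((p3 & ~p3) | p1), w0
3. ~((p3 & ~p3) | p1), w0
4. ~(p3 & ~p3), w0
5. ~p1, w0
6. (p3 & ~p3) | p1, w0
7. p3, w0
8. p3 & ~p3, w0
9. ~p3, w0
Accessibility: w0Rw0
Branch closes: p3 and ~p3 both at w0.
(One branch shown.) All branches close.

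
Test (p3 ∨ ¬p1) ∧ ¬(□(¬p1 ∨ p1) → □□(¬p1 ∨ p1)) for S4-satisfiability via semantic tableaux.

Unsatisfiable (every branch closes)

1. (p3 ∨ ¬p1) ∧ ¬(□(¬p1 ∨ p1) → □□(¬p1 ∨ p1)), u
2. p3 ∨ ¬p1, u
3. ¬(□(¬p1 ∨ p1) → □□(¬p1 ∨ p1)), u
4. □(¬p1 ∨ p1), u
5. ¬□□(¬p1 ∨ p1), u
6. ¬p1 ∨ p1, u
7. ¬p1, u
8. ¬□(¬p1 ∨ p1), v
9. ¬p1 ∨ p1, v
10. p1, v
11. ¬(¬p1 ∨ p1), w
12. p1, w
13. ¬p1, w
Accessibility: uRu, uRv, uRw, vRv, vRw, wRw
Branch closes: p1 and ¬p1 both at w.
All branches of the tableau close; one closing branch shown above.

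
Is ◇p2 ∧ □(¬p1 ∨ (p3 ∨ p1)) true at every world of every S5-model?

Tableau for the negation ¬(◇p2 ∧ □(¬p1 ∨ (p3 ∨ p1))):
1. ¬(◇p2 ∧ □(¬p1 ∨ (p3 ∨ p1))), w0
2. ¬◇p2, w0   [¬∧-rule on 1 (branches; this branch)]
3. ¬p2, w0   [¬◇-rule on 2 via w0Rw0]
Accessibility: w0Rw0
The negation has an open branch (countermodel exists).

Invalid (countermodel exists)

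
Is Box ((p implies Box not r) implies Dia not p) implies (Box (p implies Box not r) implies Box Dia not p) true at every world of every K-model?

Valid

Tableau for the negation not (Box ((p implies Box not r) implies Dia not p) implies (Box (p implies Box not r) implies Box Dia not p)):
1. not (Box ((p implies Box not r) implies Dia not p) implies (Box (p implies Box not r) implies Box Dia not p)), 0
2. Box ((p implies Box not r) implies Dia not p), 0   [neg-implies-rule on 1]
3. not (Box (p implies Box not r) implies Box Dia not p), 0   [neg-implies-rule on 1]
4. Box (p implies Box not r), 0   [neg-implies-rule on 3]
5. not Box Dia not p, 0   [neg-implies-rule on 3]
6. not Dia not p, 1   [neg-Box-rule on 5: fresh world 1, 0R1]
7. (p implies Box not r) implies Dia not p, 1   [Box-rule on 2 via 0R1]
8. p implies Box not r, 1   [Box-rule on 4 via 0R1]
9. not (p implies Box not r), 1   [implies-rule on 7 (branches; this branch)]
10. p, 1   [neg-implies-rule on 9]
11. not Box not r, 1   [neg-implies-rule on 9]
12. Box not r, 1   [implies-rule on 8 (branches; this branch)]
13. r, 2   [neg-Box-rule on 11: fresh world 2, 1R2]
14. p, 2   [neg-Dia-rule on 6 via 1R2]
15. not r, 2   [Box-rule on 12 via 1R2]
Accessibility: 0R1, 1R2
Branch closes: r and not r both at 2.
Every branch of the negation's tableau closes; the branch above is one of them.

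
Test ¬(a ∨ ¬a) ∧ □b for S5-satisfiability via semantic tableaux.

1. ¬(a ∨ ¬a) ∧ □b, u
2. ¬(a ∨ ¬a), u
3. □b, u
4. ¬a, u
5. a, u
Accessibility: uRu
Branch closes: a and ¬a both at u.
(One branch shown.) All branches close.

No, unsatisfiable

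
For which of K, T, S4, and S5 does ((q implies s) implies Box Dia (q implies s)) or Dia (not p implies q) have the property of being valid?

T, S4, S5

K-tableau for the negation not (((q implies s) implies Box Dia (q implies s)) or Dia (not p implies q)):
1. not (((q implies s) implies Box Dia (q implies s)) or Dia (not p implies q)), 0
2. not ((q implies s) implies Box Dia (q implies s)), 0
3. not Dia (not p implies q), 0
4. q implies s, 0
5. not Box Dia (q implies s), 0
6. s, 0
7. not Dia (q implies s), 1
8. not (not p implies q), 1
9. not p, 1
10. not q, 1
Accessibility: 0R1
Complete open branch: countermodel on a K-frame, so not valid in K.
T-tableau for the negation not (((q implies s) implies Box Dia (q implies s)) or Dia (not p implies q)):
1. not (((q implies s) implies Box Dia (q implies s)) or Dia (not p implies q)), 0
2. not ((q implies s) implies Box Dia (q implies s)), 0
3. not Dia (not p implies q), 0
4. q implies s, 0
5. not Box Dia (q implies s), 0
6. not (not p implies q), 0
7. not p, 0
8. not q, 0
9. s, 0
10. not Dia (q implies s), 1
11. not (not p implies q), 1
12. not p, 1
13. not q, 1
14. not (q implies s), 1
15. q, 1
16. not s, 1
Accessibility: 0R0, 0R1, 1R1
Branch closes: q and not q both at 1.
Every branch closes (one shown): valid in T, hence also in S4, S5 (every theorem of T is a theorem of S4 and S5).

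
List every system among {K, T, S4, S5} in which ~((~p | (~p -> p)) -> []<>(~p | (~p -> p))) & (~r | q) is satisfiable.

K

K-tableau for the formula:
1. ~((~p | (~p -> p)) -> []<>(~p | (~p -> p))) & (~r | q), w0
2. ~((~p | (~p -> p)) -> []<>(~p | (~p -> p))), w0
3. ~r | q, w0
4. ~p | (~p -> p), w0
5. ~[]<>(~p | (~p -> p)), w0
6. q, w0
7. ~p -> p, w0
8. p, w0
9. ~<>(~p | (~p -> p)), w1
Accessibility: w0Rw1
Complete open branch: satisfiable in K.
T-tableau for the formula:
1. ~((~p | (~p -> p)) -> []<>(~p | (~p -> p))) & (~r | q), w0
2. ~((~p | (~p -> p)) -> []<>(~p | (~p -> p))), w0
3. ~r | q, w0
4. ~p | (~p -> p), w0
5. ~[]<>(~p | (~p -> p)), w0
6. q, w0
7. ~p -> p, w0
8. p, w0
9. ~<>(~p | (~p -> p)), w1
10. ~(~p | (~p -> p)), w1
11. p, w1
12. ~(~p -> p), w1
13. ~p, w1
Accessibility: w0Rw0, w0Rw1, w1Rw1
Branch closes: p and ~p both at w1.
Every branch closes (one shown): unsatisfiable in T, hence also in S4, S5 (every S4/S5-frame is a T-frame).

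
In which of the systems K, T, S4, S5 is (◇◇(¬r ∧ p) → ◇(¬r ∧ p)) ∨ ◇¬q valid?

S4-tableau for the negation ¬((◇◇(¬r ∧ p) → ◇(¬r ∧ p)) ∨ ◇¬q):
1. ¬((◇◇(¬r ∧ p) → ◇(¬r ∧ p)) ∨ ◇¬q), 0
2. ¬(◇◇(¬r ∧ p) → ◇(¬r ∧ p)), 0
3. ¬◇¬q, 0
4. ◇◇(¬r ∧ p), 0
5. ¬◇(¬r ∧ p), 0
6. q, 0
7. ¬(¬r ∧ p), 0
8. ¬p, 0
9. ◇(¬r ∧ p), 1
10. q, 1
11. ¬(¬r ∧ p), 1
12. ¬p, 1
13. ¬r ∧ p, 2
14. ¬r, 2
15. p, 2
16. q, 2
17. ¬(¬r ∧ p), 2
18. ¬p, 2
Accessibility: 0R0, 0R1, 0R2, 1R1, 1R2, 2R2
Branch closes: p and ¬p both at 2.
Every branch closes (one shown): valid in S4, hence also in S5 (every theorem of S4 is a theorem of S5).
T-tableau for the negation ¬((◇◇(¬r ∧ p) → ◇(¬r ∧ p)) ∨ ◇¬q):
1. ¬((◇◇(¬r ∧ p) → ◇(¬r ∧ p)) ∨ ◇¬q), 0
2. ¬(◇◇(¬r ∧ p) → ◇(¬r ∧ p)), 0
3. ¬◇¬q, 0
4. ◇◇(¬r ∧ p), 0
5. ¬◇(¬r ∧ p), 0
6. q, 0
7. ¬(¬r ∧ p), 0
8. ¬p, 0
9. ◇(¬r ∧ p), 1
10. q, 1
11. ¬(¬r ∧ p), 1
12. ¬p, 1
13. ¬r ∧ p, 2
14. ¬r, 2
15. p, 2
Accessibility: 0R0, 0R1, 1R1, 1R2, 2R2
Complete open branch: countermodel on a T-frame, so not valid in T, nor in K (the same frame is also a K-frame).

S4, S5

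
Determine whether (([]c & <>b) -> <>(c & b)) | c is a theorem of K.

Yes, valid

Tableau for the negation ~((([]c & <>b) -> <>(c & b)) | c):
1. ~((([]c & <>b) -> <>(c & b)) | c), u
2. ~(([]c & <>b) -> <>(c & b)), u
3. ~c, u
4. []c & <>b, u
5. ~<>(c & b), u
6. []c, u
7. <>b, u
8. b, v
9. ~(c & b), v
10. c, v
11. ~b, v
Accessibility: uRv
Branch closes: b and ~b both at v.
All branches of the negation close; one closing branch shown above.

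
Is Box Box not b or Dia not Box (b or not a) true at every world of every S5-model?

Invalid (countermodel exists)

Tableau for the negation not (Box Box not b or Dia not Box (b or not a)):
1. not (Box Box not b or Dia not Box (b or not a)), 0
2. not Box Box not b, 0
3. not Dia not Box (b or not a), 0
4. Box (b or not a), 0
5. b or not a, 0
6. not a, 0
7. not Box not b, 1
8. Box (b or not a), 1
9. b or not a, 1
10. not a, 1
11. b, 2
12. Box (b or not a), 2
13. b or not a, 2
14. not a, 2
Accessibility: 0R0, 0R1, 0R2, 1R0, 1R1, 1R2, 2R0, 2R1, 2R2
The negation has an open branch (countermodel exists).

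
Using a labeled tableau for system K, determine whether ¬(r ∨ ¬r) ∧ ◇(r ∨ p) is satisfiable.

1. ¬(r ∨ ¬r) ∧ ◇(r ∨ p), u
2. ¬(r ∨ ¬r), u   [∧-rule on 1]
3. ◇(r ∨ p), u   [∧-rule on 1]
4. ¬r, u   [¬∨-rule on 2]
5. r, u   [¬∨-rule on 2]
Branch closes: r and ¬r both at u.
All branches of the tableau close; one closing branch shown above.

Unsatisfiable (every branch closes)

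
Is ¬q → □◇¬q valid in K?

Invalid (countermodel exists)

Tableau for the negation ¬(¬q → □◇¬q):
1. ¬(¬q → □◇¬q), 0
2. ¬q, 0
3. ¬□◇¬q, 0
4. ¬◇¬q, 1
Accessibility: 0R1
The negation has an open branch (countermodel exists).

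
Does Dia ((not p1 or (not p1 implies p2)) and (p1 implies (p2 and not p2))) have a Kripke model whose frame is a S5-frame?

Satisfiable (open branch found)

1. Dia ((not p1 or (not p1 implies p2)) and (p1 implies (p2 and not p2))), 0
2. (not p1 or (not p1 implies p2)) and (p1 implies (p2 and not p2)), 1
3. not p1 or (not p1 implies p2), 1
4. p1 implies (p2 and not p2), 1
5. not p1 implies p2, 1
6. not p1, 1
7. p2, 1
Accessibility: 0R0, 0R1, 1R0, 1R1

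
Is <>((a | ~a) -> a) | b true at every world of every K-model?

Invalid (countermodel exists)

Tableau for the negation ~(<>((a | ~a) -> a) | b):
1. ~(<>((a | ~a) -> a) | b), w0
2. ~<>((a | ~a) -> a), w0
3. ~b, w0
The negation has an open branch (countermodel exists).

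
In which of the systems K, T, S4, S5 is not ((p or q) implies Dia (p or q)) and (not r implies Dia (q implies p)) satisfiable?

K-tableau for the formula:
1. not ((p or q) implies Dia (p or q)) and (not r implies Dia (q implies p)), u
2. not ((p or q) implies Dia (p or q)), u
3. not r implies Dia (q implies p), u
4. p or q, u
5. not Dia (p or q), u
6. Dia (q implies p), u
7. q, u
8. q implies p, v
9. not (p or q), v
10. not p, v
11. not q, v
Accessibility: uRv
Complete open branch: satisfiable in K.
T-tableau for the formula:
1. not ((p or q) implies Dia (p or q)) and (not r implies Dia (q implies p)), u
2. not ((p or q) implies Dia (p or q)), u
3. not r implies Dia (q implies p), u
4. p or q, u
5. not Dia (p or q), u
6. not (p or q), u
7. not p, u
8. not q, u
9. Dia (q implies p), u
10. q, u
Accessibility: uRu
Branch closes: q and not q both at u.
Every branch closes (one shown): unsatisfiable in T, hence also in S4, S5 (every S4/S5-frame is a T-frame).

K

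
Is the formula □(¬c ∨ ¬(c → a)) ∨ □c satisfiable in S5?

Yes, satisfiable

1. □(¬c ∨ ¬(c → a)) ∨ □c, 0
2. □c, 0
3. c, 0
Accessibility: 0R0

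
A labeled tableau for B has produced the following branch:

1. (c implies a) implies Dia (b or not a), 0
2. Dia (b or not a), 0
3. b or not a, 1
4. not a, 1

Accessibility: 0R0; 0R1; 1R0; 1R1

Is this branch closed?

No atom appears with both signs at the same world.

Not closed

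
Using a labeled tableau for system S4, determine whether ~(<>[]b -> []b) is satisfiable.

1. ~(<>[]b -> []b), w0
2. <>[]b, w0   [~->-rule on 1]
3. ~[]b, w0   [~->-rule on 1]
4. []b, w1   [<>-rule on 2: fresh world w1, w0Rw1]
5. b, w1   [[]-rule on 4 via w1Rw1]
6. ~b, w2   [~[]-rule on 3: fresh world w2, w0Rw2]
Accessibility: w0Rw0, w0Rw1, w0Rw2, w1Rw1, w2Rw2

Yes, satisfiable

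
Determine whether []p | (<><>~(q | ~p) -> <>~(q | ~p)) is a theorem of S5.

Tableau for the negation ~([]p | (<><>~(q | ~p) -> <>~(q | ~p))):
1. ~([]p | (<><>~(q | ~p) -> <>~(q | ~p))), u
2. ~[]p, u
3. ~(<><>~(q | ~p) -> <>~(q | ~p)), u
4. <><>~(q | ~p), u
5. ~<>~(q | ~p), u
6. q | ~p, u
7. ~p, u
8. ~p, v
9. q | ~p, v
10. <>~(q | ~p), w
11. q | ~p, w
12. ~p, w
13. ~(q | ~p), x
14. ~q, x
15. p, x
16. q | ~p, x
17. ~p, x
Accessibility: uRu, uRv, uRw, uRx, vRu, vRv, vRw, vRx, wRu, wRv, wRw, wRx, xRu, xRv, xRw, xRx
Branch closes: p and ~p both at x.
All branches of the negation close; one closing branch shown above.

Yes, valid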